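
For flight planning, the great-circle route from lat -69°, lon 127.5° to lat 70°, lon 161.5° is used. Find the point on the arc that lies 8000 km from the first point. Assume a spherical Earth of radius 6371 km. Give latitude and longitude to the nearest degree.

≈ lat 2°, lon 144°

Write both endpoints as unit vectors p₁, p₂ with components (cos φ cos λ, cos φ sin λ, sin φ).
The central angle between the endpoints is δ = arccos(p₁·p₂) ≈ 2.459 rad (140.9°). The total great-circle distance is δ·R ≈ 2.459 × 6371 ≈ 15664 km, so the target fraction is f = 8000/15664 ≈ 0.511.
Interpolate at f ≈ 0.511 with slerp weights a = sin((1−f)δ)/sin δ ≈ 1.478, b = sin(fδ)/sin δ ≈ 1.506.
p = a·p₁ + b·p₂ ≈ (-0.811, 0.584, 0.035); φ = arcsin(p_z) ≈ 2.03°, λ = atan2(p_y, p_x) ≈ 144.26°.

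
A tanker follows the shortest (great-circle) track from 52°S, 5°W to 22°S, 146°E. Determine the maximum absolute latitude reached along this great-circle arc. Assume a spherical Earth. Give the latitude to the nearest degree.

The great circle lies in the plane with unit normal n̂ = (p₁ × p₂)/|p₁ × p₂|.
Here n̂_z ≈ +0.283; the vertex latitude is φ_max = arccos|n̂_z| ≈ 73.6°.
Check via Clairaut: cos φ_max = |cos φ₁| · sin C = cos(52.0°)·sin(152.7°) ≈ 0.283, again giving ≈ 73.6°.

≈ 74°S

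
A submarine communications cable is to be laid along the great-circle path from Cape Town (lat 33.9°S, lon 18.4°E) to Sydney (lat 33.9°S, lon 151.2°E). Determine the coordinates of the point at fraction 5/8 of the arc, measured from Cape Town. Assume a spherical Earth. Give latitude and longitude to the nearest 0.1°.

≈ lat 57.0°S, lon 108.0°E

Convert each endpoint to a unit vector on the sphere (x = cos φ cos λ, y = cos φ sin λ, z = sin φ).
The central angle between the endpoints is δ = arccos(p₁·p₂) ≈ 1.728 rad (99.0°).
Interpolate at f = 5/8 with slerp weights a = sin((1−f)δ)/sin δ ≈ 0.611, b = sin(fδ)/sin δ ≈ 0.893.
p = a·p₁ + b·p₂ ≈ (-0.168, 0.517, -0.839); φ = arcsin(p_z) ≈ -57.05°, λ = atan2(p_y, p_x) ≈ 108.01°.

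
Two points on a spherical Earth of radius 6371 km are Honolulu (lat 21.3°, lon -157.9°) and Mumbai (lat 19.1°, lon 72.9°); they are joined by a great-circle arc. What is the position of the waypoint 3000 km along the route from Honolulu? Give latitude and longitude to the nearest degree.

Convert each endpoint to a unit vector on the sphere (x = cos φ cos λ, y = cos φ sin λ, z = sin φ).
The central angle between the endpoints is δ = arccos(p₁·p₂) ≈ 2.024 rad (115.9°). The total great-circle distance is δ·R ≈ 2.024 × 6371 ≈ 12893 km, so the target fraction is f = 3000/12893 ≈ 0.233.
Interpolate at f ≈ 0.233 with slerp weights a = sin((1−f)δ)/sin δ ≈ 1.112, b = sin(fδ)/sin δ ≈ 0.505.
p = a·p₁ + b·p₂ ≈ (-0.820, 0.066, 0.569); φ = arcsin(p_z) ≈ 34.68°, λ = atan2(p_y, p_x) ≈ 175.40°.

≈ lat 35°, lon 175°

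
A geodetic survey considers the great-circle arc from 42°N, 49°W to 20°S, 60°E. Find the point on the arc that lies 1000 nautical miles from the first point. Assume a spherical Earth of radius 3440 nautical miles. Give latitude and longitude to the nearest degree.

≈ 39°N, 27°W

The haversine formula gives a central angle δ ≈ 2.045 rad (117.1°) between the endpoints. The total great-circle distance is δ·R ≈ 2.045 × 3440 ≈ 7033 nmi, so the target fraction is f = 1000/7033 ≈ 0.142.
Interpolate at f ≈ 0.142 with slerp weights a = sin((1−f)δ)/sin δ ≈ 1.105, b = sin(fδ)/sin δ ≈ 0.322.
p = a·p₁ + b·p₂ ≈ (0.690, -0.358, 0.629); φ = arcsin(p_z) ≈ 38.99°, λ = atan2(p_y, p_x) ≈ -27.40°.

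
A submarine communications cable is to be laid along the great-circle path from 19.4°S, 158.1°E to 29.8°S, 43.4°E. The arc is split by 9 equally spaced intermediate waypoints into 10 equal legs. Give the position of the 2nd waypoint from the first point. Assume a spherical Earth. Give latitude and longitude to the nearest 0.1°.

From cos δ = sin φ₁ sin φ₂ + cos φ₁ cos φ₂ cos Δλ, the central angle is δ ≈ 1.749 rad (100.2°).
Interpolate at f = 2/10 with slerp weights a = sin((1−f)δ)/sin δ ≈ 1.001, b = sin(fδ)/sin δ ≈ 0.348.
p = a·p₁ + b·p₂ ≈ (-0.657, 0.560, -0.506); φ = arcsin(p_z) ≈ -30.37°, λ = atan2(p_y, p_x) ≈ 139.55°.

≈ 30.4°S, 139.6°E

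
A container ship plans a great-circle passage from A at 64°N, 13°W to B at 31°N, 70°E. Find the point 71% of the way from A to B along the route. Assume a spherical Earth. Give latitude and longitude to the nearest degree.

≈ 45°N, 58°E

Convert each endpoint to a unit vector on the sphere (x = cos φ cos λ, y = cos φ sin λ, z = sin φ).
The central angle between the endpoints is δ = arccos(p₁·p₂) ≈ 1.037 rad (59.4°).
Interpolate at f = 0.71 with slerp weights a = sin((1−f)δ)/sin δ ≈ 0.344, b = sin(fδ)/sin δ ≈ 0.780.
p = a·p₁ + b·p₂ ≈ (0.376, 0.594, 0.711); φ = arcsin(p_z) ≈ 45.32°, λ = atan2(p_y, p_x) ≈ 57.71°.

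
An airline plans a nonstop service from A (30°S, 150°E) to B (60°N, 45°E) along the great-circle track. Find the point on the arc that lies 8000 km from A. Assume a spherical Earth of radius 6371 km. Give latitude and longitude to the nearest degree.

≈ (31°N, 110°E)

Write both endpoints as unit vectors p₁, p₂ with components (cos φ cos λ, cos φ sin λ, sin φ).
The central angle between the endpoints is δ = arccos(p₁·p₂) ≈ 2.147 rad (123.0°). The total great-circle distance is δ·R ≈ 2.147 × 6371 ≈ 13680 km, so the target fraction is f = 8000/13680 ≈ 0.585.
Interpolate at f ≈ 0.585 with slerp weights a = sin((1−f)δ)/sin δ ≈ 0.928, b = sin(fδ)/sin δ ≈ 1.134.
p = a·p₁ + b·p₂ ≈ (-0.295, 0.803, 0.518); φ = arcsin(p_z) ≈ 31.20°, λ = atan2(p_y, p_x) ≈ 110.18°.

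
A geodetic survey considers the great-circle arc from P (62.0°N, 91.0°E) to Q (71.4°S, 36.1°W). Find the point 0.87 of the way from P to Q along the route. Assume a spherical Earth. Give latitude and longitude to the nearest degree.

≈ (62°S, 12°E)

The haversine formula gives a central angle δ ≈ 2.758 rad (158.0°) between the endpoints.
Interpolate at f = 0.87 with slerp weights a = sin((1−f)δ)/sin δ ≈ 0.936, b = sin(fδ)/sin δ ≈ 1.805.
p = a·p₁ + b·p₂ ≈ (0.457, 0.100, -0.884); φ = arcsin(p_z) ≈ -62.08°, λ = atan2(p_y, p_x) ≈ 12.38°.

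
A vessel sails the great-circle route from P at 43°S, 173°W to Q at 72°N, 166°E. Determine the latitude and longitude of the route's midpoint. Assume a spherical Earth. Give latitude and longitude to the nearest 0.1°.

≈ 14.7°N, 179.2°W

Write both endpoints as unit vectors p₁, p₂ with components (cos φ cos λ, cos φ sin λ, sin φ).
The central angle between the endpoints is δ = arccos(p₁·p₂) ≈ 2.024 rad (116.0°).
Interpolate at f = 1/2 with slerp weights a = sin((1−f)δ)/sin δ ≈ 0.943, b = sin(fδ)/sin δ ≈ 0.943.
p = a·p₁ + b·p₂ ≈ (-0.967, -0.014, 0.254); φ = arcsin(p_z) ≈ 14.70°, λ = atan2(p_y, p_x) ≈ -179.20°.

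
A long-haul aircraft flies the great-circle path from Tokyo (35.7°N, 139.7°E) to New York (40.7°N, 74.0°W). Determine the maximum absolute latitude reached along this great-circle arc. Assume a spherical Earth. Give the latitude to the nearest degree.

The great circle lies in the plane with unit normal n̂ = (p₁ × p₂)/|p₁ × p₂|.
Here n̂_z ≈ +0.345; the vertex latitude is φ_max = arccos|n̂_z| ≈ 69.8°.
Check via Clairaut: cos φ_max = |cos φ₁| · sin C = cos(35.7°)·sin(25.1°) ≈ 0.345, again giving ≈ 69.8°.

≈ 70°N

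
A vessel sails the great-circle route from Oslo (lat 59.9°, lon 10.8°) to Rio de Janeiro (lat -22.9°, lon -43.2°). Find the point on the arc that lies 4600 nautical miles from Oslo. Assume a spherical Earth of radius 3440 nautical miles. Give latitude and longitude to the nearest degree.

From cos δ = sin φ₁ sin φ₂ + cos φ₁ cos φ₂ cos Δλ, the central angle is δ ≈ 1.636 rad (93.7°). The total great-circle distance is δ·R ≈ 1.636 × 3440 ≈ 5628 nmi, so the target fraction is f = 4600/5628 ≈ 0.817.
Interpolate at f ≈ 0.817 with slerp weights a = sin((1−f)δ)/sin δ ≈ 0.295, b = sin(fδ)/sin δ ≈ 0.975.
p = a·p₁ + b·p₂ ≈ (0.800, -0.587, -0.124); φ = arcsin(p_z) ≈ -7.13°, λ = atan2(p_y, p_x) ≈ -36.27°.

≈ lat -7°, lon -36°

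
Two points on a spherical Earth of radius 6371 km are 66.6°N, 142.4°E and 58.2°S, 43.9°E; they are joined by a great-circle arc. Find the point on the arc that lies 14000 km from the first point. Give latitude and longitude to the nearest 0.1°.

Write both endpoints as unit vectors p₁, p₂ with components (cos φ cos λ, cos φ sin λ, sin φ).
The central angle between the endpoints is δ = arccos(p₁·p₂) ≈ 2.517 rad (144.2°). The total great-circle distance is δ·R ≈ 2.517 × 6371 ≈ 16033 km, so the target fraction is f = 14000/16033 ≈ 0.873.
Interpolate at f ≈ 0.873 with slerp weights a = sin((1−f)δ)/sin δ ≈ 0.536, b = sin(fδ)/sin δ ≈ 1.384.
p = a·p₁ + b·p₂ ≈ (0.357, 0.636, -0.684); φ = arcsin(p_z) ≈ -43.19°, λ = atan2(p_y, p_x) ≈ 60.69°.

≈ 43.2°S, 60.7°E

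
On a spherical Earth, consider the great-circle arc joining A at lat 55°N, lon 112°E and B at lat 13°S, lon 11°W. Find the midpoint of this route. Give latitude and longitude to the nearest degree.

≈ lat 36°N, lon 25°E

Write both endpoints as unit vectors p₁, p₂ with components (cos φ cos λ, cos φ sin λ, sin φ).
The central angle between the endpoints is δ = arccos(p₁·p₂) ≈ 2.081 rad (119.3°).
Interpolate at f = 1/2 with slerp weights a = sin((1−f)δ)/sin δ ≈ 0.989, b = sin(fδ)/sin δ ≈ 0.989.
p = a·p₁ + b·p₂ ≈ (0.733, 0.342, 0.588); φ = arcsin(p_z) ≈ 35.98°, λ = atan2(p_y, p_x) ≈ 25.00°.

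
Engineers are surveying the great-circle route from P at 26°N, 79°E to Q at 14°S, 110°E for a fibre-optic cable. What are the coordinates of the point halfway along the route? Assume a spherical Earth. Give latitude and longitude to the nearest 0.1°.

≈ 6.2°N, 95.1°E

The haversine formula gives a central angle δ ≈ 0.874 rad (50.1°) between the endpoints.
Interpolate at f = 1/2 with slerp weights a = sin((1−f)δ)/sin δ ≈ 0.552, b = sin(fδ)/sin δ ≈ 0.552.
p = a·p₁ + b·p₂ ≈ (-0.089, 0.990, 0.108); φ = arcsin(p_z) ≈ 6.22°, λ = atan2(p_y, p_x) ≈ 95.11°.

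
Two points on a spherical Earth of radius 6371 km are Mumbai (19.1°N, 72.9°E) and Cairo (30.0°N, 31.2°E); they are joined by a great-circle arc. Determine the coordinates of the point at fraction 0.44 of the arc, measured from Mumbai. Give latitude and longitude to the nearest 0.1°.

From cos δ = sin φ₁ sin φ₂ + cos φ₁ cos φ₂ cos Δλ, the central angle is δ ≈ 0.685 rad (39.2°).
Interpolate at f = 0.44 with slerp weights a = sin((1−f)δ)/sin δ ≈ 0.592, b = sin(fδ)/sin δ ≈ 0.469.
p = a·p₁ + b·p₂ ≈ (0.512, 0.745, 0.428); φ = arcsin(p_z) ≈ 25.35°, λ = atan2(p_y, p_x) ≈ 55.50°.

≈ 25.4°N, 55.5°E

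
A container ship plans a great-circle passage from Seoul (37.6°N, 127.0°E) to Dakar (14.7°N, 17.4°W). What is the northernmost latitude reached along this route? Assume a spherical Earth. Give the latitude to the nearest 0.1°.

≈ 59.7°N

The great circle lies in the plane with unit normal n̂ = (p₁ × p₂)/|p₁ × p₂|.
Here n̂_z ≈ -0.505; the vertex latitude is φ_max = arccos|n̂_z| ≈ 59.7°.
Check via Clairaut: cos φ_max = |cos φ₁| · sin C = cos(37.6°)·sin(39.6°) ≈ 0.505, again giving ≈ 59.7°.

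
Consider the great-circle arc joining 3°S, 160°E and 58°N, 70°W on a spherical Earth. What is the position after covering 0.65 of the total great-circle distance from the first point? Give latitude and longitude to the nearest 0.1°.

≈ 57.5°N, 148.4°W

Write both endpoints as unit vectors p₁, p₂ with components (cos φ cos λ, cos φ sin λ, sin φ).
The central angle between the endpoints is δ = arccos(p₁·p₂) ≈ 1.966 rad (112.6°).
Interpolate at f = 0.65 with slerp weights a = sin((1−f)δ)/sin δ ≈ 0.688, b = sin(fδ)/sin δ ≈ 1.037.
p = a·p₁ + b·p₂ ≈ (-0.457, -0.281, 0.843); φ = arcsin(p_z) ≈ 57.51°, λ = atan2(p_y, p_x) ≈ -148.40°.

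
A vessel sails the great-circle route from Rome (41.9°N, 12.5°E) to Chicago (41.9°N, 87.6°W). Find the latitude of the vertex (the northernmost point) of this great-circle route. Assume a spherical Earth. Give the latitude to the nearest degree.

≈ 54°N

The great circle lies in the plane with unit normal n̂ = (p₁ × p₂)/|p₁ × p₂|.
Here n̂_z ≈ -0.582; the vertex latitude is φ_max = arccos|n̂_z| ≈ 54.4°.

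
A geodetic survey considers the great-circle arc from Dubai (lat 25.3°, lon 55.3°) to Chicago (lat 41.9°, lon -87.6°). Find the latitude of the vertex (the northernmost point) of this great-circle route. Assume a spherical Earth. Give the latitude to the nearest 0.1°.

≈ 65.2°

The great circle lies in the plane with unit normal n̂ = (p₁ × p₂)/|p₁ × p₂|.
Here n̂_z ≈ -0.419; the vertex latitude is φ_max = arccos|n̂_z| ≈ 65.2°.
Check via Clairaut: cos φ_max = |cos φ₁| · sin C = cos(25.3°)·sin(27.6°) ≈ 0.419, again giving ≈ 65.2°.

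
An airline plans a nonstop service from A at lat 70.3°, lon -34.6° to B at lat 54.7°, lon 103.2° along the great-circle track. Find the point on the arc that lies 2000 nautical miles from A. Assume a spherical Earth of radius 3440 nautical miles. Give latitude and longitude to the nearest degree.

≈ lat 71°, lon 87°

Write both endpoints as unit vectors p₁, p₂ with components (cos φ cos λ, cos φ sin λ, sin φ).
The central angle between the endpoints is δ = arccos(p₁·p₂) ≈ 0.897 rad (51.4°). The total great-circle distance is δ·R ≈ 0.897 × 3440 ≈ 3085 nmi, so the target fraction is f = 2000/3085 ≈ 0.648.
Interpolate at f ≈ 0.648 with slerp weights a = sin((1−f)δ)/sin δ ≈ 0.397, b = sin(fδ)/sin δ ≈ 0.703.
p = a·p₁ + b·p₂ ≈ (0.017, 0.319, 0.947); φ = arcsin(p_z) ≈ 71.34°, λ = atan2(p_y, p_x) ≈ 86.88°.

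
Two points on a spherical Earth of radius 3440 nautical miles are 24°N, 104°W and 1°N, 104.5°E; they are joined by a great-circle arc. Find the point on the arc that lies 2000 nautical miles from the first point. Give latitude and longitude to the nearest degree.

Convert each endpoint to a unit vector on the sphere (x = cos φ cos λ, y = cos φ sin λ, z = sin φ).
The central angle between the endpoints is δ = arccos(p₁·p₂) ≈ 2.491 rad (142.7°). The total great-circle distance is δ·R ≈ 2.491 × 3440 ≈ 8568 nmi, so the target fraction is f = 2000/8568 ≈ 0.233.
Interpolate at f ≈ 0.233 with slerp weights a = sin((1−f)δ)/sin δ ≈ 1.557, b = sin(fδ)/sin δ ≈ 0.907.
p = a·p₁ + b·p₂ ≈ (-0.571, -0.503, 0.649); φ = arcsin(p_z) ≈ 40.47°, λ = atan2(p_y, p_x) ≈ -138.65°.

≈ 40°N, 139°W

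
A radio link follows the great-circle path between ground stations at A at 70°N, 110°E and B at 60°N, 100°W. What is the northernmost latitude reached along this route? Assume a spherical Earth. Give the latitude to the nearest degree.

≈ 83°N

The great circle lies in the plane with unit normal n̂ = (p₁ × p₂)/|p₁ × p₂|.
Here n̂_z ≈ +0.115; the vertex latitude is φ_max = arccos|n̂_z| ≈ 83.4°.
Check via Clairaut: cos φ_max = |cos φ₁| · sin C = cos(70.0°)·sin(19.6°) ≈ 0.115, again giving ≈ 83.4°.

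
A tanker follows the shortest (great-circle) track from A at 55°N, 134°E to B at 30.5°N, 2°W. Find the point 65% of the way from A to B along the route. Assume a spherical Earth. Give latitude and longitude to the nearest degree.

≈ 57°N, 20°E

From cos δ = sin φ₁ sin φ₂ + cos φ₁ cos φ₂ cos Δλ, the central angle is δ ≈ 1.511 rad (86.5°).
Interpolate at f = 0.65 with slerp weights a = sin((1−f)δ)/sin δ ≈ 0.505, b = sin(fδ)/sin δ ≈ 0.833.
p = a·p₁ + b·p₂ ≈ (0.516, 0.183, 0.837); φ = arcsin(p_z) ≈ 56.80°, λ = atan2(p_y, p_x) ≈ 19.57°.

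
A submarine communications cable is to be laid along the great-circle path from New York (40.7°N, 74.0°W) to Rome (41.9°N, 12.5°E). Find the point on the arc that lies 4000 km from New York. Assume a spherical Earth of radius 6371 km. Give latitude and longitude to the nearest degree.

Convert each endpoint to a unit vector on the sphere (x = cos φ cos λ, y = cos φ sin λ, z = sin φ).
The central angle between the endpoints is δ = arccos(p₁·p₂) ≈ 1.082 rad (62.0°). The total great-circle distance is δ·R ≈ 1.082 × 6371 ≈ 6891 km, so the target fraction is f = 4000/6891 ≈ 0.580.
Interpolate at f ≈ 0.580 with slerp weights a = sin((1−f)δ)/sin δ ≈ 0.497, b = sin(fδ)/sin δ ≈ 0.665.
p = a·p₁ + b·p₂ ≈ (0.587, -0.255, 0.768); φ = arcsin(p_z) ≈ 50.20°, λ = atan2(p_y, p_x) ≈ -23.44°.

≈ 50°N, 23°W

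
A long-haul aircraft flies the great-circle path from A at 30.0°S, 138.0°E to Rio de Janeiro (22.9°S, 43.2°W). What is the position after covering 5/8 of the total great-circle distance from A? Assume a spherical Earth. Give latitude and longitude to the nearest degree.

Convert each endpoint to a unit vector on the sphere (x = cos φ cos λ, y = cos φ sin λ, z = sin φ).
The central angle between the endpoints is δ = arccos(p₁·p₂) ≈ 2.218 rad (127.1°).
Interpolate at f = 5/8 with slerp weights a = sin((1−f)δ)/sin δ ≈ 0.927, b = sin(fδ)/sin δ ≈ 1.232.
p = a·p₁ + b·p₂ ≈ (0.231, -0.240, -0.943); φ = arcsin(p_z) ≈ -70.53°, λ = atan2(p_y, p_x) ≈ -46.09°.

≈ 71°S, 46°W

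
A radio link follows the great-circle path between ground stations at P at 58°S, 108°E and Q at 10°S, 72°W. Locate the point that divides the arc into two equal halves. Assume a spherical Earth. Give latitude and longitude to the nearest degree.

≈ 66°S, 72°W

Write both endpoints as unit vectors p₁, p₂ with components (cos φ cos λ, cos φ sin λ, sin φ).
The central angle between the endpoints is δ = arccos(p₁·p₂) ≈ 1.955 rad (112.0°).
Interpolate at f = 1/2 with slerp weights a = sin((1−f)δ)/sin δ ≈ 0.894, b = sin(fδ)/sin δ ≈ 0.894.
p = a·p₁ + b·p₂ ≈ (0.126, -0.387, -0.914); φ = arcsin(p_z) ≈ -66.00°, λ = atan2(p_y, p_x) ≈ -72.00°.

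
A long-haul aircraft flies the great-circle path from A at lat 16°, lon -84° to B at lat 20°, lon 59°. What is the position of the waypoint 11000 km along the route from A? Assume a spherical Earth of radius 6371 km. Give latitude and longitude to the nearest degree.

≈ lat 38°, lon 31°

From cos δ = sin φ₁ sin φ₂ + cos φ₁ cos φ₂ cos Δλ, the central angle is δ ≈ 2.249 rad (128.8°). The total great-circle distance is δ·R ≈ 2.249 × 6371 ≈ 14326 km, so the target fraction is f = 11000/14326 ≈ 0.768.
Interpolate at f ≈ 0.768 with slerp weights a = sin((1−f)δ)/sin δ ≈ 0.640, b = sin(fδ)/sin δ ≈ 1.268.
p = a·p₁ + b·p₂ ≈ (0.678, 0.410, 0.610); φ = arcsin(p_z) ≈ 37.61°, λ = atan2(p_y, p_x) ≈ 31.13°.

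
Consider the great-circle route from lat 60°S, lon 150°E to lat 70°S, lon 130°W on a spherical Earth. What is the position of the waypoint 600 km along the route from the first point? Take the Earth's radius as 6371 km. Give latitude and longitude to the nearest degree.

≈ lat 64°S, lon 158°E

Convert each endpoint to a unit vector on the sphere (x = cos φ cos λ, y = cos φ sin λ, z = sin φ).
The central angle between the endpoints is δ = arccos(p₁·p₂) ≈ 0.567 rad (32.5°). The total great-circle distance is δ·R ≈ 0.567 × 6371 ≈ 3613 km, so the target fraction is f = 600/3613 ≈ 0.166.
Interpolate at f ≈ 0.166 with slerp weights a = sin((1−f)δ)/sin δ ≈ 0.848, b = sin(fδ)/sin δ ≈ 0.175.
p = a·p₁ + b·p₂ ≈ (-0.406, 0.166, -0.899); φ = arcsin(p_z) ≈ -64.00°, λ = atan2(p_y, p_x) ≈ 157.73°.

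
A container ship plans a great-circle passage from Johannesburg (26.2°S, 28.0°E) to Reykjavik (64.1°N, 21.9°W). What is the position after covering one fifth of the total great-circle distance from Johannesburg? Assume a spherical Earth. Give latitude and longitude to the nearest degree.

Convert each endpoint to a unit vector on the sphere (x = cos φ cos λ, y = cos φ sin λ, z = sin φ).
The central angle between the endpoints is δ = arccos(p₁·p₂) ≈ 1.716 rad (98.3°).
Interpolate at f = 1/5 with slerp weights a = sin((1−f)δ)/sin δ ≈ 0.991, b = sin(fδ)/sin δ ≈ 0.340.
p = a·p₁ + b·p₂ ≈ (0.923, 0.362, -0.132); φ = arcsin(p_z) ≈ -7.56°, λ = atan2(p_y, p_x) ≈ 21.42°.

≈ 8°S, 21°E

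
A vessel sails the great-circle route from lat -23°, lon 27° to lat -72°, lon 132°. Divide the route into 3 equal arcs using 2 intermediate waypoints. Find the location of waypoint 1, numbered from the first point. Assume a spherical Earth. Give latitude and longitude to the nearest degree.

Convert each endpoint to a unit vector on the sphere (x = cos φ cos λ, y = cos φ sin λ, z = sin φ).
The central angle between the endpoints is δ = arccos(p₁·p₂) ≈ 1.268 rad (72.7°).
Interpolate at f = 1/3 with slerp weights a = sin((1−f)δ)/sin δ ≈ 0.784, b = sin(fδ)/sin δ ≈ 0.430.
p = a·p₁ + b·p₂ ≈ (0.554, 0.426, -0.715); φ = arcsin(p_z) ≈ -45.65°, λ = atan2(p_y, p_x) ≈ 37.57°.

≈ lat -46°, lon 38°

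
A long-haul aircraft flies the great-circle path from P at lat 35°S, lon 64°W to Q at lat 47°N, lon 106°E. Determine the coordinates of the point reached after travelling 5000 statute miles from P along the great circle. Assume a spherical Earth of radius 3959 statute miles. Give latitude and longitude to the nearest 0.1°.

Convert each endpoint to a unit vector on the sphere (x = cos φ cos λ, y = cos φ sin λ, z = sin φ).
The central angle between the endpoints is δ = arccos(p₁·p₂) ≈ 2.895 rad (165.9°). The total great-circle distance is δ·R ≈ 2.895 × 3959 ≈ 11460 mi, so the target fraction is f = 5000/11460 ≈ 0.436.
Interpolate at f ≈ 0.436 with slerp weights a = sin((1−f)δ)/sin δ ≈ 4.083, b = sin(fδ)/sin δ ≈ 3.898.
p = a·p₁ + b·p₂ ≈ (0.733, -0.450, 0.509); φ = arcsin(p_z) ≈ 30.61°, λ = atan2(p_y, p_x) ≈ -31.56°.

≈ lat 30.6°N, lon 31.6°W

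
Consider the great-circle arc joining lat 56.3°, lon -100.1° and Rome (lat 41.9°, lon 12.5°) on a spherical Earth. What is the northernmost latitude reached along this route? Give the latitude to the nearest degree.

≈ 65°

The great circle lies in the plane with unit normal n̂ = (p₁ × p₂)/|p₁ × p₂|.
Here n̂_z ≈ +0.415; the vertex latitude is φ_max = arccos|n̂_z| ≈ 65.5°.
Check via Clairaut: cos φ_max = |cos φ₁| · sin C = cos(56.3°)·sin(48.5°) ≈ 0.415, again giving ≈ 65.5°.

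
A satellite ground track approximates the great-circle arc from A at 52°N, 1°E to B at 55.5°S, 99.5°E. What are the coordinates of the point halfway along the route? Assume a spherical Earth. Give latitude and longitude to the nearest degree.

From cos δ = sin φ₁ sin φ₂ + cos φ₁ cos φ₂ cos Δλ, the central angle is δ ≈ 2.348 rad (134.5°).
Interpolate at f = 1/2 with slerp weights a = sin((1−f)δ)/sin δ ≈ 1.293, b = sin(fδ)/sin δ ≈ 1.293.
p = a·p₁ + b·p₂ ≈ (0.675, 0.736, -0.047); φ = arcsin(p_z) ≈ -2.68°, λ = atan2(p_y, p_x) ≈ 47.48°.

≈ 3°S, 47°E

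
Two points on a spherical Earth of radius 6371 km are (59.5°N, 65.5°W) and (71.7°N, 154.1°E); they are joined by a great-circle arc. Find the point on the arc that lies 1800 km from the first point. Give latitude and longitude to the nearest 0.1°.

≈ (74.4°N, 82.3°W)

From cos δ = sin φ₁ sin φ₂ + cos φ₁ cos φ₂ cos Δλ, the central angle is δ ≈ 0.802 rad (46.0°). The total great-circle distance is δ·R ≈ 0.802 × 6371 ≈ 5110 km, so the target fraction is f = 1800/5110 ≈ 0.352.
Interpolate at f ≈ 0.352 with slerp weights a = sin((1−f)δ)/sin δ ≈ 0.691, b = sin(fδ)/sin δ ≈ 0.388.
p = a·p₁ + b·p₂ ≈ (0.036, -0.266, 0.963); φ = arcsin(p_z) ≈ 74.44°, λ = atan2(p_y, p_x) ≈ -82.33°.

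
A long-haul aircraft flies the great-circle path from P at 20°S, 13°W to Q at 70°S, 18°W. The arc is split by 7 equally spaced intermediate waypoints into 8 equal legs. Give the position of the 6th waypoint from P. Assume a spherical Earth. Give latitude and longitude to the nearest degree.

Write both endpoints as unit vectors p₁, p₂ with components (cos φ cos λ, cos φ sin λ, sin φ).
The central angle between the endpoints is δ = arccos(p₁·p₂) ≈ 0.874 rad (50.1°).
Interpolate at f = 6/8 with slerp weights a = sin((1−f)δ)/sin δ ≈ 0.283, b = sin(fδ)/sin δ ≈ 0.795.
p = a·p₁ + b·p₂ ≈ (0.517, -0.144, -0.844); φ = arcsin(p_z) ≈ -57.52°, λ = atan2(p_y, p_x) ≈ -15.53°.

≈ 58°S, 16°W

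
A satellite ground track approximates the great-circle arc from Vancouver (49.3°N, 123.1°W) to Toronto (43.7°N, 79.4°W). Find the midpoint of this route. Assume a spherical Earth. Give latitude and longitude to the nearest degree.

Write both endpoints as unit vectors p₁, p₂ with components (cos φ cos λ, cos φ sin λ, sin φ).
The central angle between the endpoints is δ = arccos(p₁·p₂) ≈ 0.526 rad (30.2°).
Interpolate at f = 1/2 with slerp weights a = sin((1−f)δ)/sin δ ≈ 0.518, b = sin(fδ)/sin δ ≈ 0.518.
p = a·p₁ + b·p₂ ≈ (-0.116, -0.651, 0.750); φ = arcsin(p_z) ≈ 48.62°, λ = atan2(p_y, p_x) ≈ -100.07°.

≈ 49°N, 100°W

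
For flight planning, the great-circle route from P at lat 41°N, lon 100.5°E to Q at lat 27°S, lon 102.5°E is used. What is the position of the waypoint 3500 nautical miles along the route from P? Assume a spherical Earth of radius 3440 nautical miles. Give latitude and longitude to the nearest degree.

Convert each endpoint to a unit vector on the sphere (x = cos φ cos λ, y = cos φ sin λ, z = sin φ).
The central angle between the endpoints is δ = arccos(p₁·p₂) ≈ 1.187 rad (68.0°). The total great-circle distance is δ·R ≈ 1.187 × 3440 ≈ 4084 nmi, so the target fraction is f = 3500/4084 ≈ 0.857.
Interpolate at f ≈ 0.857 with slerp weights a = sin((1−f)δ)/sin δ ≈ 0.182, b = sin(fδ)/sin δ ≈ 0.917.
p = a·p₁ + b·p₂ ≈ (-0.202, 0.933, -0.297); φ = arcsin(p_z) ≈ -17.27°, λ = atan2(p_y, p_x) ≈ 102.21°.

≈ lat 17°S, lon 102°E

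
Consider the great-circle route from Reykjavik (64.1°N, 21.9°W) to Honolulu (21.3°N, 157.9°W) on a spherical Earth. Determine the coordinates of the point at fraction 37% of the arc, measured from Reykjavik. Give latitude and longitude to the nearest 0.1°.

Write both endpoints as unit vectors p₁, p₂ with components (cos φ cos λ, cos φ sin λ, sin φ).
The central angle between the endpoints is δ = arccos(p₁·p₂) ≈ 1.537 rad (88.1°).
Interpolate at f = 0.37 with slerp weights a = sin((1−f)δ)/sin δ ≈ 0.824, b = sin(fδ)/sin δ ≈ 0.539.
p = a·p₁ + b·p₂ ≈ (-0.131, -0.323, 0.937); φ = arcsin(p_z) ≈ 69.59°, λ = atan2(p_y, p_x) ≈ -112.07°.

≈ 69.6°N, 112.1°W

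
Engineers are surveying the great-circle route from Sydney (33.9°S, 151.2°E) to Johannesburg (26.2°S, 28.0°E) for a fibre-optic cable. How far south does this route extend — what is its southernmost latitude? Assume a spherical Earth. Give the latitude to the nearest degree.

≈ 51°S

The great circle lies in the plane with unit normal n̂ = (p₁ × p₂)/|p₁ × p₂|.
Here n̂_z ≈ -0.631; the vertex latitude is φ_max = arccos|n̂_z| ≈ 50.8°.
Check via Clairaut: cos φ_max = |cos φ₁| · sin C = cos(33.9°)·sin(130.5°) ≈ 0.631, again giving ≈ 50.8°.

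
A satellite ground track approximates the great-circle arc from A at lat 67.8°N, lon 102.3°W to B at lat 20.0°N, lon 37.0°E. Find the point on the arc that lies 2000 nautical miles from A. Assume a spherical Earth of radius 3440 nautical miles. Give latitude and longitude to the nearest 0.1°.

Write both endpoints as unit vectors p₁, p₂ with components (cos φ cos λ, cos φ sin λ, sin φ).
The central angle between the endpoints is δ = arccos(p₁·p₂) ≈ 1.523 rad (87.3°). The total great-circle distance is δ·R ≈ 1.523 × 3440 ≈ 5240 nmi, so the target fraction is f = 2000/5240 ≈ 0.382.
Interpolate at f ≈ 0.382 with slerp weights a = sin((1−f)δ)/sin δ ≈ 0.810, b = sin(fδ)/sin δ ≈ 0.550.
p = a·p₁ + b·p₂ ≈ (0.347, 0.012, 0.938); φ = arcsin(p_z) ≈ 69.66°, λ = atan2(p_y, p_x) ≈ 1.99°.

≈ lat 69.7°N, lon 2.0°E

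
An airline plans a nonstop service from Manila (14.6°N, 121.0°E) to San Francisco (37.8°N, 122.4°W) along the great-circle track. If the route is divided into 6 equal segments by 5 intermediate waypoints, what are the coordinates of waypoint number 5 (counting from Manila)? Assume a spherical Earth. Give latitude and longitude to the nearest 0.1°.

≈ (44.0°N, 143.1°W)

The haversine formula gives a central angle δ ≈ 1.760 rad (100.8°) between the endpoints.
Interpolate at f = 5/6 with slerp weights a = sin((1−f)δ)/sin δ ≈ 0.294, b = sin(fδ)/sin δ ≈ 1.013.
p = a·p₁ + b·p₂ ≈ (-0.575, -0.431, 0.695); φ = arcsin(p_z) ≈ 44.01°, λ = atan2(p_y, p_x) ≈ -143.14°.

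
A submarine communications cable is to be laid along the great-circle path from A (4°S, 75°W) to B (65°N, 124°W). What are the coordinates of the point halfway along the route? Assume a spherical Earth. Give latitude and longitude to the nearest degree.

Write both endpoints as unit vectors p₁, p₂ with components (cos φ cos λ, cos φ sin λ, sin φ).
The central angle between the endpoints is δ = arccos(p₁·p₂) ≈ 1.356 rad (77.7°).
Interpolate at f = 1/2 with slerp weights a = sin((1−f)δ)/sin δ ≈ 0.642, b = sin(fδ)/sin δ ≈ 0.642.
p = a·p₁ + b·p₂ ≈ (0.014, -0.843, 0.537); φ = arcsin(p_z) ≈ 32.48°, λ = atan2(p_y, p_x) ≈ -89.05°.

≈ (32°N, 89°W)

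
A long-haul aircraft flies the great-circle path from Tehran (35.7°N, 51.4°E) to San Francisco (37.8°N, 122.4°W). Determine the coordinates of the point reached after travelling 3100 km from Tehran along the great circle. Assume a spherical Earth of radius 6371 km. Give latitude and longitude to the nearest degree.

Write both endpoints as unit vectors p₁, p₂ with components (cos φ cos λ, cos φ sin λ, sin φ).
The central angle between the endpoints is δ = arccos(p₁·p₂) ≈ 1.855 rad (106.3°). The total great-circle distance is δ·R ≈ 1.855 × 6371 ≈ 11817 km, so the target fraction is f = 3100/11817 ≈ 0.262.
Interpolate at f ≈ 0.262 with slerp weights a = sin((1−f)δ)/sin δ ≈ 1.020, b = sin(fδ)/sin δ ≈ 0.487.
p = a·p₁ + b·p₂ ≈ (0.311, 0.323, 0.894); φ = arcsin(p_z) ≈ 63.39°, λ = atan2(p_y, p_x) ≈ 46.08°.

≈ 63°N, 46°E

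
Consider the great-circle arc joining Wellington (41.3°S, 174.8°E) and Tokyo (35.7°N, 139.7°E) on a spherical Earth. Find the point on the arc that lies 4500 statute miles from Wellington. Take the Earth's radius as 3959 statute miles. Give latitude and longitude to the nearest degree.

Write both endpoints as unit vectors p₁, p₂ with components (cos φ cos λ, cos φ sin λ, sin φ).
The central angle between the endpoints is δ = arccos(p₁·p₂) ≈ 1.457 rad (83.5°). The total great-circle distance is δ·R ≈ 1.457 × 3959 ≈ 5766 mi, so the target fraction is f = 4500/5766 ≈ 0.780.
Interpolate at f ≈ 0.780 with slerp weights a = sin((1−f)δ)/sin δ ≈ 0.317, b = sin(fδ)/sin δ ≈ 0.913.
p = a·p₁ + b·p₂ ≈ (-0.802, 0.501, 0.324); φ = arcsin(p_z) ≈ 18.90°, λ = atan2(p_y, p_x) ≈ 148.01°.

≈ (19°N, 148°E)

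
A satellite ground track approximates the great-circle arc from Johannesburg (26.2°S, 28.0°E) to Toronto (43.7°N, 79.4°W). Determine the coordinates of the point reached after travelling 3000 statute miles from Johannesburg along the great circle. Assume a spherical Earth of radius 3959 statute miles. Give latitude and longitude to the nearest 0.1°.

≈ (3.0°N, 5.2°W)

From cos δ = sin φ₁ sin φ₂ + cos φ₁ cos φ₂ cos Δλ, the central angle is δ ≈ 2.093 rad (119.9°). The total great-circle distance is δ·R ≈ 2.093 × 3959 ≈ 8287 mi, so the target fraction is f = 3000/8287 ≈ 0.362.
Interpolate at f ≈ 0.362 with slerp weights a = sin((1−f)δ)/sin δ ≈ 1.122, b = sin(fδ)/sin δ ≈ 0.793.
p = a·p₁ + b·p₂ ≈ (0.994, -0.091, 0.053); φ = arcsin(p_z) ≈ 3.01°, λ = atan2(p_y, p_x) ≈ -5.22°.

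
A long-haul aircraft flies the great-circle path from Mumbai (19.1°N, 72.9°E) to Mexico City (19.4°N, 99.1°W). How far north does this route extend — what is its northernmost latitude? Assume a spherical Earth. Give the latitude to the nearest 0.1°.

≈ 78.7°N

The great circle lies in the plane with unit normal n̂ = (p₁ × p₂)/|p₁ × p₂|.
Here n̂_z ≈ -0.196; the vertex latitude is φ_max = arccos|n̂_z| ≈ 78.7°.
Check via Clairaut: cos φ_max = |cos φ₁| · sin C = cos(19.1°)·sin(12.0°) ≈ 0.196, again giving ≈ 78.7°.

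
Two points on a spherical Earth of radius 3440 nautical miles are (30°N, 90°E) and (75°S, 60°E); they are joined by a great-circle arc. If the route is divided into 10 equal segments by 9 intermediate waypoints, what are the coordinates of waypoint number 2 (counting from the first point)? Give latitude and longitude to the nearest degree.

From cos δ = sin φ₁ sin φ₂ + cos φ₁ cos φ₂ cos Δλ, the central angle is δ ≈ 1.864 rad (106.8°).
Interpolate at f = 2/10 with slerp weights a = sin((1−f)δ)/sin δ ≈ 1.041, b = sin(fδ)/sin δ ≈ 0.380.
p = a·p₁ + b·p₂ ≈ (0.049, 0.987, 0.153); φ = arcsin(p_z) ≈ 8.81°, λ = atan2(p_y, p_x) ≈ 87.14°.

≈ (9°N, 87°E)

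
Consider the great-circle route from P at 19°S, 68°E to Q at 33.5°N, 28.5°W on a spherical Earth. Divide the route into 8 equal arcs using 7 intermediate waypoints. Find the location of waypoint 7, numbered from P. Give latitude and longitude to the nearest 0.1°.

≈ 29.7°N, 13.6°W

Write both endpoints as unit vectors p₁, p₂ with components (cos φ cos λ, cos φ sin λ, sin φ).
The central angle between the endpoints is δ = arccos(p₁·p₂) ≈ 1.843 rad (105.6°).
Interpolate at f = 7/8 with slerp weights a = sin((1−f)δ)/sin δ ≈ 0.237, b = sin(fδ)/sin δ ≈ 1.037.
p = a·p₁ + b·p₂ ≈ (0.844, -0.205, 0.495); φ = arcsin(p_z) ≈ 29.69°, λ = atan2(p_y, p_x) ≈ -13.64°.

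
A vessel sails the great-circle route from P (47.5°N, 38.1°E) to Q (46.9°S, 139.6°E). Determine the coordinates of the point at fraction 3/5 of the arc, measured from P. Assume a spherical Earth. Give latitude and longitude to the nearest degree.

From cos δ = sin φ₁ sin φ₂ + cos φ₁ cos φ₂ cos Δλ, the central angle is δ ≈ 2.253 rad (129.1°).
Interpolate at f = 3/5 with slerp weights a = sin((1−f)δ)/sin δ ≈ 1.010, b = sin(fδ)/sin δ ≈ 1.257.
p = a·p₁ + b·p₂ ≈ (-0.117, 0.978, -0.173); φ = arcsin(p_z) ≈ -9.99°, λ = atan2(p_y, p_x) ≈ 96.84°.

≈ (10°S, 97°E)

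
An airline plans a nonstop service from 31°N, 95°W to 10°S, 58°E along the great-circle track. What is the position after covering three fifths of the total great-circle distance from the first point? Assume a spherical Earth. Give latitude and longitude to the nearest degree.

≈ 30°N, 13°E

The haversine formula gives a central angle δ ≈ 2.571 rad (147.3°) between the endpoints.
Interpolate at f = 3/5 with slerp weights a = sin((1−f)δ)/sin δ ≈ 1.586, b = sin(fδ)/sin δ ≈ 1.851.
p = a·p₁ + b·p₂ ≈ (0.847, 0.192, 0.495); φ = arcsin(p_z) ≈ 29.69°, λ = atan2(p_y, p_x) ≈ 12.74°.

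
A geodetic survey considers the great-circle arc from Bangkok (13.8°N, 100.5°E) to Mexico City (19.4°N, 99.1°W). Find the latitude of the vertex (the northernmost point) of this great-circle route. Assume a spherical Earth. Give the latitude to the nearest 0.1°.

≈ 60.4°N

The great circle lies in the plane with unit normal n̂ = (p₁ × p₂)/|p₁ × p₂|.
Here n̂_z ≈ +0.495; the vertex latitude is φ_max = arccos|n̂_z| ≈ 60.4°.
Check via Clairaut: cos φ_max = |cos φ₁| · sin C = cos(13.8°)·sin(30.6°) ≈ 0.495, again giving ≈ 60.4°.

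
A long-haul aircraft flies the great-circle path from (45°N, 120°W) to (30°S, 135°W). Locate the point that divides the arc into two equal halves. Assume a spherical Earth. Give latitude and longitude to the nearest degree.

From cos δ = sin φ₁ sin φ₂ + cos φ₁ cos φ₂ cos Δλ, the central angle is δ ≈ 1.331 rad (76.2°).
Interpolate at f = 1/2 with slerp weights a = sin((1−f)δ)/sin δ ≈ 0.636, b = sin(fδ)/sin δ ≈ 0.636.
p = a·p₁ + b·p₂ ≈ (-0.614, -0.778, 0.132); φ = arcsin(p_z) ≈ 7.56°, λ = atan2(p_y, p_x) ≈ -128.26°.

≈ (8°N, 128°W)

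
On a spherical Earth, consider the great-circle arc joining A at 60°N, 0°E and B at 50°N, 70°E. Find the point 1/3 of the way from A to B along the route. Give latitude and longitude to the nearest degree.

Write both endpoints as unit vectors p₁, p₂ with components (cos φ cos λ, cos φ sin λ, sin φ).
The central angle between the endpoints is δ = arccos(p₁·p₂) ≈ 0.687 rad (39.3°).
Interpolate at f = 1/3 with slerp weights a = sin((1−f)δ)/sin δ ≈ 0.697, b = sin(fδ)/sin δ ≈ 0.358.
p = a·p₁ + b·p₂ ≈ (0.427, 0.216, 0.878); φ = arcsin(p_z) ≈ 61.39°, λ = atan2(p_y, p_x) ≈ 26.84°.

≈ 61°N, 27°E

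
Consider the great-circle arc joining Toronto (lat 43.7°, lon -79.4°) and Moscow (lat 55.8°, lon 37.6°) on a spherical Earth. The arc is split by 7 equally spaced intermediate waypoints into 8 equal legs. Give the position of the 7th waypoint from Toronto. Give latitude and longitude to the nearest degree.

≈ lat 61°, lon 25°

From cos δ = sin φ₁ sin φ₂ + cos φ₁ cos φ₂ cos Δλ, the central angle is δ ≈ 1.173 rad (67.2°).
Interpolate at f = 7/8 with slerp weights a = sin((1−f)δ)/sin δ ≈ 0.159, b = sin(fδ)/sin δ ≈ 0.928.
p = a·p₁ + b·p₂ ≈ (0.434, 0.206, 0.877); φ = arcsin(p_z) ≈ 61.28°, λ = atan2(p_y, p_x) ≈ 25.33°.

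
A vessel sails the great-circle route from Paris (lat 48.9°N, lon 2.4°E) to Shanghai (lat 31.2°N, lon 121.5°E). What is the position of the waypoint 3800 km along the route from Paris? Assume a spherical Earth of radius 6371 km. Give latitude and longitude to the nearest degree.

Convert each endpoint to a unit vector on the sphere (x = cos φ cos λ, y = cos φ sin λ, z = sin φ).
The central angle between the endpoints is δ = arccos(p₁·p₂) ≈ 1.454 rad (83.3°). The total great-circle distance is δ·R ≈ 1.454 × 6371 ≈ 9261 km, so the target fraction is f = 3800/9261 ≈ 0.410.
Interpolate at f ≈ 0.410 with slerp weights a = sin((1−f)δ)/sin δ ≈ 0.761, b = sin(fδ)/sin δ ≈ 0.566.
p = a·p₁ + b·p₂ ≈ (0.247, 0.433, 0.867); φ = arcsin(p_z) ≈ 60.07°, λ = atan2(p_y, p_x) ≈ 60.30°.

≈ lat 60°N, lon 60°E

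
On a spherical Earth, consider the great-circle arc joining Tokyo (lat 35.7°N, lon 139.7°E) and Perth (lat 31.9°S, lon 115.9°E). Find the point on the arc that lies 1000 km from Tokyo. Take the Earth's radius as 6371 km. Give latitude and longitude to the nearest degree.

≈ lat 27°N, lon 136°E

The haversine formula gives a central angle δ ≈ 1.242 rad (71.2°) between the endpoints. The total great-circle distance is δ·R ≈ 1.242 × 6371 ≈ 7916 km, so the target fraction is f = 1000/7916 ≈ 0.126.
Interpolate at f ≈ 0.126 with slerp weights a = sin((1−f)δ)/sin δ ≈ 0.934, b = sin(fδ)/sin δ ≈ 0.165.
p = a·p₁ + b·p₂ ≈ (-0.640, 0.617, 0.458); φ = arcsin(p_z) ≈ 27.26°, λ = atan2(p_y, p_x) ≈ 136.05°.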